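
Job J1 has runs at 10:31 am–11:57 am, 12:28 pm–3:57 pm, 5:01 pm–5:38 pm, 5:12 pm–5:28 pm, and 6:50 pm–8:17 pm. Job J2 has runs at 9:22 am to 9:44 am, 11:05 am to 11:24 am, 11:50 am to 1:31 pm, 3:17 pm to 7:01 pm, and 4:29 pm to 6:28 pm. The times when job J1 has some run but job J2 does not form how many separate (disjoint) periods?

Merge the first list: 10:31 am-11:57 am, 12:28 pm-3:57 pm, 5:01 pm-5:38 pm, 6:50 pm-8:17 pm.
Merge the second list: 9:22 am-9:44 am, 11:05 am-11:24 am, 11:50 am-1:31 pm, 3:17 pm-7:01 pm.
A \ B = 10:31 am-11:05 am, 11:24 am-11:50 am, 1:31 pm-3:17 pm, 7:01 pm-8:17 pm.
That is 4 disjoint pieces.

4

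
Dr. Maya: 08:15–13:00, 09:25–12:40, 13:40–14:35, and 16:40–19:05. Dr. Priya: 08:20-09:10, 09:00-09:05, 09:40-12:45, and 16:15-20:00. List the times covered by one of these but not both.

Merge the first list: 08:15–13:00, 13:40–14:35, 16:40–19:05.
Merge the second list: 08:20–09:10, 09:40–12:45, 16:15–20:00.
Only in the first: 08:15–08:20, 09:10–09:40, 12:45–13:00, 13:40–14:35.
Only in the second: 16:15–16:40, 19:05–20:00.
Together these are the periods covered by exactly one.

08:15–08:20, 09:10–09:40, 12:45–13:00, 13:40–14:35, 16:15–16:40, 19:05–20:00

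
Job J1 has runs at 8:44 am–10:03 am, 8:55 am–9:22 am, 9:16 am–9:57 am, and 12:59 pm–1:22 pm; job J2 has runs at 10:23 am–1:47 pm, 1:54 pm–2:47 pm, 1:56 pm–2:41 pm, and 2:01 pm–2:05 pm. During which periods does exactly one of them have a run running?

8:44 am-10:03 am, 10:23 am-12:59 pm, 1:22 pm-1:47 pm, 1:54 pm-2:47 pm

Merge the first list: 8:44 am-10:03 am, 12:59 pm-1:22 pm.
Merge the second list: 10:23 am-1:47 pm, 1:54 pm-2:47 pm.
A \ B = 8:44 am-10:03 am.
B \ A = 10:23 am-12:59 pm, 1:22 pm-1:47 pm, 1:54 pm-2:47 pm.
Union of the two gives the symmetric difference.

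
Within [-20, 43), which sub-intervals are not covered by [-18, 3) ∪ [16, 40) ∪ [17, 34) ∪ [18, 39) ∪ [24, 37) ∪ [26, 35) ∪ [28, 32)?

After merging, the occupied span is [-18, 3), [16, 40).
Complement within [-20, 43): [-20, -18), [3, 16), [40, 43).

[-20, -18) ∪ [3, 16) ∪ [40, 43)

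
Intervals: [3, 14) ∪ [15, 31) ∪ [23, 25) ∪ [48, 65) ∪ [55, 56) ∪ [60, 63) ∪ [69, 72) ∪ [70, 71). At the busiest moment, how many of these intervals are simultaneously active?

2

At 23, 2 of the intervals are simultaneously active.
No point has more.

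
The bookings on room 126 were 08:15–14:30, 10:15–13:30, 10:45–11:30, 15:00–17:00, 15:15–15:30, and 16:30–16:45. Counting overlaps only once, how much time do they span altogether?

8 h 15 min

Merged: 08:15-14:30, 15:00-17:00.
Lengths: 6 h 15 min + 2 h = 8 h 15 min.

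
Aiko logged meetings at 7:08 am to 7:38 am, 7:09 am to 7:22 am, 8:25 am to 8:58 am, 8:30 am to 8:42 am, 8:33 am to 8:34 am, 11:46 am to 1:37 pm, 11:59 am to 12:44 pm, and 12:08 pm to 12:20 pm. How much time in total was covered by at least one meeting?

2 h 54 min

Merged: 7:08 am–7:38 am, 8:25 am–8:58 am, 11:46 am–1:37 pm.
Lengths: 30 min + 33 min + 1 h 51 min = 2 h 54 min.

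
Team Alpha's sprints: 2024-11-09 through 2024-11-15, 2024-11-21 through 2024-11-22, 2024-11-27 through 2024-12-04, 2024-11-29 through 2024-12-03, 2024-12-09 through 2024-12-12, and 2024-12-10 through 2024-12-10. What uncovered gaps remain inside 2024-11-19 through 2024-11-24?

2024-11-19 through 2024-11-20, 2024-11-23 through 2024-11-24

The merged coverage is 2024-11-09 through 2024-11-15, 2024-11-21 through 2024-11-22, 2024-11-27 through 2024-12-04, 2024-12-09 through 2024-12-12.
Complement within 2024-11-19 through 2024-11-24: 2024-11-19 through 2024-11-20, 2024-11-23 through 2024-11-24.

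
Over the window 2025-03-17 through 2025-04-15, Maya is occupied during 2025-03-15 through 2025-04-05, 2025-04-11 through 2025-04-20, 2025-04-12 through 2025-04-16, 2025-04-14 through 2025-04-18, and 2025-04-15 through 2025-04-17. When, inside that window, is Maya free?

2025-04-06 through 2025-04-10

The merged coverage is 2025-03-15 through 2025-04-05, 2025-04-11 through 2025-04-20.
Complement within 2025-03-17 through 2025-04-15: 2025-04-06 through 2025-04-10.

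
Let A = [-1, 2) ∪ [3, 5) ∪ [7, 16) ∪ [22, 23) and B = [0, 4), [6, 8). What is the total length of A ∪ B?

17

A ∪ B = [-1, 5), [6, 16), [22, 23).
Total: 6 + 10 + 1 = 17.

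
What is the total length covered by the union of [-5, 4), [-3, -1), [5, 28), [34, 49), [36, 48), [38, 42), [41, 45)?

Merged: [-5, 4), [5, 28), [34, 49).
Lengths: 9 + 23 + 15 = 47.

47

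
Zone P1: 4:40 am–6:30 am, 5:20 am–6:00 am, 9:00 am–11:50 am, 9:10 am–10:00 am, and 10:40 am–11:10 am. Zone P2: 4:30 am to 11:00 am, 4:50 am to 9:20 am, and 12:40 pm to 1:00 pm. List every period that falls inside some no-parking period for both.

4:40 am-6:30 am, 9:00 am-11:00 am

A, merged: 4:40 am-6:30 am, 9:00 am-11:50 am.
B, merged: 4:30 am-11:00 am, 12:40 pm-1:00 pm.
4:40 am-6:30 am ∩ B → 4:40 am-6:30 am.
9:00 am-11:50 am ∩ B → 9:00 am-11:00 am.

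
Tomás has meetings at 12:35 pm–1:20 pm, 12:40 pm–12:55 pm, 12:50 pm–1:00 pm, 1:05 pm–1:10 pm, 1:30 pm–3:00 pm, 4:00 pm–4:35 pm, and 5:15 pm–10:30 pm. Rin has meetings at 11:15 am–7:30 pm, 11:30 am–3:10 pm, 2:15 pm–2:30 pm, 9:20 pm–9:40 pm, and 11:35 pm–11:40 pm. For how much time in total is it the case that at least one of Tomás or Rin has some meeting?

First set merges to 12:35 pm–1:20 pm, 1:30 pm–3:00 pm, 4:00 pm–4:35 pm, 5:15 pm–10:30 pm.
Second set merges to 11:15 am–7:30 pm, 9:20 pm–9:40 pm, 11:35 pm–11:40 pm.
A ∪ B = 11:15 am–10:30 pm, 11:35 pm–11:40 pm.
Total: 11 h 15 min + 5 min = 11 h 20 min.

11 h 20 min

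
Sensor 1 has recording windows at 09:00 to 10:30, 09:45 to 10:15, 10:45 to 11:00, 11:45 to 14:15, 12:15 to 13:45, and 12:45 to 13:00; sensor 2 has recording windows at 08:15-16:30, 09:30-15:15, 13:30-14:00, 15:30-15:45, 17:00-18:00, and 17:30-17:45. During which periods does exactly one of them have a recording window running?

08:15–09:00, 10:30–10:45, 11:00–11:45, 14:15–16:30, 17:00–18:00

Merge the first list: 09:00–10:30, 10:45–11:00, 11:45–14:15.
Merge the second list: 08:15–16:30, 17:00–18:00.
A \ B = none.
B \ A = 08:15–09:00, 10:30–10:45, 11:00–11:45, 14:15–16:30, 17:00–18:00.
Union of the two gives the symmetric difference.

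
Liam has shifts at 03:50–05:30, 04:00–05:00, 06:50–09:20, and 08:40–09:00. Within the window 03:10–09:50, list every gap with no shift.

The merged coverage is 03:50–05:30, 06:50–09:20.
Complement within 03:10–09:50: 03:10–03:50, 05:30–06:50, 09:20–09:50.

03:10–03:50, 05:30–06:50, 09:20–09:50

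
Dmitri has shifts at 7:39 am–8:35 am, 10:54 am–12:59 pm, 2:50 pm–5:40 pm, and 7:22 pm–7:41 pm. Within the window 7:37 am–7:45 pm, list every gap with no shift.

7:37 am-7:39 am, 8:35 am-10:54 am, 12:59 pm-2:50 pm, 5:40 pm-7:22 pm, 7:41 pm-7:45 pm

Covered (merged): 7:39 am-8:35 am, 10:54 am-12:59 pm, 2:50 pm-5:40 pm, 7:22 pm-7:41 pm.
Gaps within 7:37 am-7:45 pm: 7:37 am-7:39 am, 8:35 am-10:54 am, 12:59 pm-2:50 pm, 5:40 pm-7:22 pm, 7:41 pm-7:45 pm.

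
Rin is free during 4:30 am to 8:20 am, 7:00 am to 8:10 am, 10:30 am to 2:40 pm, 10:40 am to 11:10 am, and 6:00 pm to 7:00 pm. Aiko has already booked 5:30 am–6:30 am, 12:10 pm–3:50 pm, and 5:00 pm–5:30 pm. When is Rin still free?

4:30 am-5:30 am, 6:30 am-8:20 am, 10:30 am-12:10 pm, 6:00 pm-7:00 pm

Merge the first list: 4:30 am-8:20 am, 10:30 am-2:40 pm, 6:00 pm-7:00 pm.
4:30 am-8:20 am with B removed leaves 4:30 am-5:30 am, 6:30 am-8:20 am.
10:30 am-2:40 pm with B removed leaves 10:30 am-12:10 pm.
6:00 pm-7:00 pm is untouched.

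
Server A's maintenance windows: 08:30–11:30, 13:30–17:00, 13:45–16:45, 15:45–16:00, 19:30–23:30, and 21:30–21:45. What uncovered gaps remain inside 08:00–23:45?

The merged coverage is 08:30-11:30, 13:30-17:00, 19:30-23:30.
Complement within 08:00-23:45: 08:00-08:30, 11:30-13:30, 17:00-19:30, 23:30-23:45.

08:00-08:30, 11:30-13:30, 17:00-19:30, 23:30-23:45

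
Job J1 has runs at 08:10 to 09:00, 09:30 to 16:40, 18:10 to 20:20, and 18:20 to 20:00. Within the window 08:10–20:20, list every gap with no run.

09:00–09:30, 16:40–18:10

The merged coverage is 08:10–09:00, 09:30–16:40, 18:10–20:20.
Complement within 08:10–20:20: 09:00–09:30, 16:40–18:10.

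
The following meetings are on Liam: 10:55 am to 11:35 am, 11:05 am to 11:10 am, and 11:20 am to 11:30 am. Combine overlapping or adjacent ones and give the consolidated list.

10:55 am-11:35 am

11:05 am-11:10 am overlaps/touches 10:55 am-11:35 am → extend to 10:55 am-11:35 am.
11:20 am-11:30 am overlaps/touches 10:55 am-11:35 am → extend to 10:55 am-11:35 am.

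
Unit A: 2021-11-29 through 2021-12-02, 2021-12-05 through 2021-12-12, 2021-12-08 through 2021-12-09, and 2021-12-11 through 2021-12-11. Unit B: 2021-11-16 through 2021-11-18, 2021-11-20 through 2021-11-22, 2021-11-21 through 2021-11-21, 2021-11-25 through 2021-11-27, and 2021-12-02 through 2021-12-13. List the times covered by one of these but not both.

First set merges to 2021-11-29 through 2021-12-02, 2021-12-05 through 2021-12-12.
Second set merges to 2021-11-16 through 2021-11-18, 2021-11-20 through 2021-11-22, 2021-11-25 through 2021-11-27, 2021-12-02 through 2021-12-13.
Only in the first: 2021-11-29 through 2021-12-01.
Only in the second: 2021-11-16 through 2021-11-18, 2021-11-20 through 2021-11-22, 2021-11-25 through 2021-11-27, 2021-12-03 through 2021-12-04, 2021-12-13 through 2021-12-13.
Together these are the periods covered by exactly one.

2021-11-16 through 2021-11-18, 2021-11-20 through 2021-11-22, 2021-11-25 through 2021-11-27, 2021-11-29 through 2021-12-01, 2021-12-03 through 2021-12-04, 2021-12-13 through 2021-12-13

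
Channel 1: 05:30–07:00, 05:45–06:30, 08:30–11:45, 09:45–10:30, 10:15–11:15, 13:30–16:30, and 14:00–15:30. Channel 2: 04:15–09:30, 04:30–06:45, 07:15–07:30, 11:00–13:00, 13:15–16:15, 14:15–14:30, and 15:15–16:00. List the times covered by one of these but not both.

04:15-05:30, 07:00-08:30, 09:30-11:00, 11:45-13:00, 13:15-13:30, 16:15-16:30

A, merged: 05:30-07:00, 08:30-11:45, 13:30-16:30.
B, merged: 04:15-09:30, 11:00-13:00, 13:15-16:15.
A \ B = 09:30-11:00, 16:15-16:30.
B \ A = 04:15-05:30, 07:00-08:30, 11:45-13:00, 13:15-13:30.
Union of the two gives the symmetric difference.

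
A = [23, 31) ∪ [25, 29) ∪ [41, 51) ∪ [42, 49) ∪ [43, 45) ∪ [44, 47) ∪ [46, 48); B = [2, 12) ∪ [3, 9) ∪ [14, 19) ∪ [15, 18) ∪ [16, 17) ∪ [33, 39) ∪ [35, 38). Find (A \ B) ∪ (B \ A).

[2, 12) ∪ [14, 19) ∪ [23, 31) ∪ [33, 39) ∪ [41, 51)

First set merges to [23, 31), [41, 51).
Second set merges to [2, 12), [14, 19), [33, 39).
A \ B = [23, 31), [41, 51).
B \ A = [2, 12), [14, 19), [33, 39).
Union of the two gives the symmetric difference.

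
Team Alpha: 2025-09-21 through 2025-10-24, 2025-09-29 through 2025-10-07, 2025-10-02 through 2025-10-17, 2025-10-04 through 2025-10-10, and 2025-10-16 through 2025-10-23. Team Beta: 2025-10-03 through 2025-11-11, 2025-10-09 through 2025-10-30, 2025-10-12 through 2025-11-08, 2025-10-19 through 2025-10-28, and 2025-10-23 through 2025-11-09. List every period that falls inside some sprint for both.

A, merged: 2025-09-21 through 2025-10-24.
B, merged: 2025-10-03 through 2025-11-11.
2025-09-21 through 2025-10-24 ∩ B → 2025-10-03 through 2025-10-24.

2025-10-03 through 2025-10-24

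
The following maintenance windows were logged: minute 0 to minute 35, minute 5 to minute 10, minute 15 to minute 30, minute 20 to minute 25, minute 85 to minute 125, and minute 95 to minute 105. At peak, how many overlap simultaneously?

Sweep endpoints in order; track running count of active intervals.
Peak of 3 reached at minute 20.

3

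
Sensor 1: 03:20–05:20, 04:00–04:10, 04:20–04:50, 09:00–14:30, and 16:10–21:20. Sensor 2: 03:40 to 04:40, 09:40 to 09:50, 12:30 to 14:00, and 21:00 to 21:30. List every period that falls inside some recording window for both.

03:40–04:40, 09:40–09:50, 12:30–14:00, 21:00–21:20

First set merges to 03:20–05:20, 09:00–14:30, 16:10–21:20.
03:20–05:20 meets the second set on 03:40–04:40.
09:00–14:30 meets the second set on 09:40–09:50, 12:30–14:00.
16:10–21:20 meets the second set on 21:00–21:20.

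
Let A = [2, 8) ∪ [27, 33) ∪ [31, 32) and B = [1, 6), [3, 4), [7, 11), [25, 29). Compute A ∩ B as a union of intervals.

[2, 6) ∪ [7, 8) ∪ [27, 29)

A, merged: [2, 8), [27, 33).
B, merged: [1, 6), [7, 11), [25, 29).
[2, 8) overlaps B on [2, 6), [7, 8).
[27, 33) overlaps B on [27, 29).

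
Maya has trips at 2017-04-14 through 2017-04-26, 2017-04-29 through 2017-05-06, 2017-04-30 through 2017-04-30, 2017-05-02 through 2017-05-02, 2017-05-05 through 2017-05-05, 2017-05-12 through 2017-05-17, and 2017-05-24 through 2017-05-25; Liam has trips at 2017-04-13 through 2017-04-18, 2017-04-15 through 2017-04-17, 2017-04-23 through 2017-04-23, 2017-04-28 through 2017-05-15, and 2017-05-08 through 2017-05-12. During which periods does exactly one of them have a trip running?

2017-04-13 through 2017-04-13, 2017-04-19 through 2017-04-22, 2017-04-24 through 2017-04-26, 2017-04-28 through 2017-04-28, 2017-05-07 through 2017-05-11, 2017-05-16 through 2017-05-17, 2017-05-24 through 2017-05-25

A, merged: 2017-04-14 through 2017-04-26, 2017-04-29 through 2017-05-06, 2017-05-12 through 2017-05-17, 2017-05-24 through 2017-05-25.
B, merged: 2017-04-13 through 2017-04-18, 2017-04-23 through 2017-04-23, 2017-04-28 through 2017-05-15.
Only in the first: 2017-04-19 through 2017-04-22, 2017-04-24 through 2017-04-26, 2017-05-16 through 2017-05-17, 2017-05-24 through 2017-05-25.
Only in the second: 2017-04-13 through 2017-04-13, 2017-04-28 through 2017-04-28, 2017-05-07 through 2017-05-11.
Together these are the periods covered by exactly one.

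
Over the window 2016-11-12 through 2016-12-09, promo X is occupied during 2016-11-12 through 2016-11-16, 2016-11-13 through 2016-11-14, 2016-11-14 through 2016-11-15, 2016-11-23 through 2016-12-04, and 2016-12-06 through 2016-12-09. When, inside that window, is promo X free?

After merging, the occupied span is 2016-11-12 through 2016-11-16, 2016-11-23 through 2016-12-04, 2016-12-06 through 2016-12-09.
Gaps within 2016-11-12 through 2016-12-09: 2016-11-17 through 2016-11-22, 2016-12-05 through 2016-12-05.

2016-11-17 through 2016-11-22, 2016-12-05 through 2016-12-05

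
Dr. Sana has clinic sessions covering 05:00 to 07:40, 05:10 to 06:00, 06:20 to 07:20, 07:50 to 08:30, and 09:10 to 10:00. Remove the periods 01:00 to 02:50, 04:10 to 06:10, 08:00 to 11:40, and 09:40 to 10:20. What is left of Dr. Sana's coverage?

06:10–07:40, 07:50–08:00

First set merges to 05:00–07:40, 07:50–08:30, 09:10–10:00.
Second set merges to 01:00–02:50, 04:10–06:10, 08:00–11:40.
05:00–07:40 with B removed leaves 06:10–07:40.
07:50–08:30 with B removed leaves 07:50–08:00.
09:10–10:00 lies entirely inside B → drops out.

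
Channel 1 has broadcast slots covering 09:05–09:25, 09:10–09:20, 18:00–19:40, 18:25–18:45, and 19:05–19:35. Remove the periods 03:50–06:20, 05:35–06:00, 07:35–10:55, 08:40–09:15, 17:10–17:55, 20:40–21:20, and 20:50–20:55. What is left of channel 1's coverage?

18:00–19:40

A, merged: 09:05–09:25, 18:00–19:40.
B, merged: 03:50–06:20, 07:35–10:55, 17:10–17:55, 20:40–21:20.
09:05–09:25 lies entirely inside B → drops out.
18:00–19:40 is untouched.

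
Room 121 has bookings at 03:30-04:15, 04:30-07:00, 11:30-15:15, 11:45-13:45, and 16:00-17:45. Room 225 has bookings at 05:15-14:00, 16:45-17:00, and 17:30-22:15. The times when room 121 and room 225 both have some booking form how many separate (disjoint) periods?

A, merged: 03:30-04:15, 04:30-07:00, 11:30-15:15, 16:00-17:45.
A ∩ B = 05:15-07:00, 11:30-14:00, 16:45-17:00, 17:30-17:45.
That is 4 disjoint pieces.

4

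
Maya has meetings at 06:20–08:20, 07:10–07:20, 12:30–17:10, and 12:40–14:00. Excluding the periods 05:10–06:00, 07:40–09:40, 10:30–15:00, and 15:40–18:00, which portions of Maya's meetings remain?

A, merged: 06:20–08:20, 12:30–17:10.
06:20–08:20 minus B → 06:20–07:40.
12:30–17:10 minus B → 15:00–15:40.

06:20–07:40, 15:00–15:40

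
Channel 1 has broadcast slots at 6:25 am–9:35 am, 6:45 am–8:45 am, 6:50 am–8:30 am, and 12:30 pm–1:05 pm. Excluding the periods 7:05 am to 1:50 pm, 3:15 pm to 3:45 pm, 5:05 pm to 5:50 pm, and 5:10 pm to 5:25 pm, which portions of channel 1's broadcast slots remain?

Merge the first list: 6:25 am–9:35 am, 12:30 pm–1:05 pm.
Merge the second list: 7:05 am–1:50 pm, 3:15 pm–3:45 pm, 5:05 pm–5:50 pm.
6:25 am–9:35 am \ B = 6:25 am–7:05 am.
12:30 pm–1:05 pm: entirely removed.

6:25 am–7:05 am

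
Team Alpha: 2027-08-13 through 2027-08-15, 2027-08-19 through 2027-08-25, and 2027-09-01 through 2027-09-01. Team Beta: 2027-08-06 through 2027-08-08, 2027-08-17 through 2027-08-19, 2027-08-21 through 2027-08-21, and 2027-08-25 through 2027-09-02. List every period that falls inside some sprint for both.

2027-08-13 through 2027-08-15 falls entirely outside B.
2027-08-19 through 2027-08-25 overlaps B on 2027-08-19 through 2027-08-19, 2027-08-21 through 2027-08-21, 2027-08-25 through 2027-08-25.
2027-09-01 through 2027-09-01 overlaps B on 2027-09-01 through 2027-09-01.

2027-08-19 through 2027-08-19, 2027-08-21 through 2027-08-21, 2027-08-25 through 2027-08-25, 2027-09-01 through 2027-09-01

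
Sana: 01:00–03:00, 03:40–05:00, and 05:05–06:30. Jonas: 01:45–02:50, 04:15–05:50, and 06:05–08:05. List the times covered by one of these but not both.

A but not B: 01:00–01:45, 02:50–03:00, 03:40–04:15, 05:50–06:05.
B but not A: 05:00–05:05, 06:30–08:05.
Combining gives A △ B.

01:00–01:45, 02:50–03:00, 03:40–04:15, 05:00–05:05, 05:50–06:05, 06:30–08:05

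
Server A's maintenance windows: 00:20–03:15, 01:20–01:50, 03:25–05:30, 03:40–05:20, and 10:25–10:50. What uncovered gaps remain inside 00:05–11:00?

00:05–00:20, 03:15–03:25, 05:30–10:25, 10:50–11:00

Covered (merged): 00:20–03:15, 03:25–05:30, 10:25–10:50.
Uncovered inside 00:05–11:00: 00:05–00:20, 03:15–03:25, 05:30–10:25, 10:50–11:00.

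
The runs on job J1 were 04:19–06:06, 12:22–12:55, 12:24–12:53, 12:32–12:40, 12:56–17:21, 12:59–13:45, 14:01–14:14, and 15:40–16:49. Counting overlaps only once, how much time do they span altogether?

6 h 45 min

Merged: 04:19–06:06, 12:22–12:55, 12:56–17:21.
Lengths: 1 h 47 min + 33 min + 4 h 25 min = 6 h 45 min.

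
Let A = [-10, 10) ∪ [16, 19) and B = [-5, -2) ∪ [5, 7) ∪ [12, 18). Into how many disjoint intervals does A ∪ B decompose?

A ∪ B = [-10, 10), [12, 19).
That is 2 disjoint pieces.

2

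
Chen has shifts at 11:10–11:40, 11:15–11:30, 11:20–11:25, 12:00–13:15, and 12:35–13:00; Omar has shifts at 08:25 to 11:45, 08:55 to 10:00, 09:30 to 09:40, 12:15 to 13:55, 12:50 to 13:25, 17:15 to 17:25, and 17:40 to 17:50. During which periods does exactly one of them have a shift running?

08:25–11:10, 11:40–11:45, 12:00–12:15, 13:15–13:55, 17:15–17:25, 17:40–17:50

A, merged: 11:10–11:40, 12:00–13:15.
B, merged: 08:25–11:45, 12:15–13:55, 17:15–17:25, 17:40–17:50.
A but not B: 12:00–12:15.
B but not A: 08:25–11:10, 11:40–11:45, 13:15–13:55, 17:15–17:25, 17:40–17:50.
Combining gives A △ B.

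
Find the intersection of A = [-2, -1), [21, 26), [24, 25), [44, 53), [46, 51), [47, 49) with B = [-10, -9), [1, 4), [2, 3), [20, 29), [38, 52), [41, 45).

[21, 26) ∪ [44, 52)

A, merged: [-2, -1), [21, 26), [44, 53).
B, merged: [-10, -9), [1, 4), [20, 29), [38, 52).
[-2, -1) meets no B interval.
[21, 26) ∩ B → [21, 26).
[44, 53) ∩ B → [44, 52).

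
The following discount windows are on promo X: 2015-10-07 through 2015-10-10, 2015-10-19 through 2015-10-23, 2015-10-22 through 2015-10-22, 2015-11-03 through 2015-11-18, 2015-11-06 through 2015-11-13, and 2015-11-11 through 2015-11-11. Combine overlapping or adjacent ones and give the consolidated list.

2015-10-07 through 2015-10-10, 2015-10-19 through 2015-10-23, 2015-11-03 through 2015-11-18

2015-10-19 through 2015-10-23 is disjoint → start new block.
2015-10-22 through 2015-10-22 overlaps/touches 2015-10-19 through 2015-10-23 → extend to 2015-10-19 through 2015-10-23.
2015-11-03 through 2015-11-18 is disjoint → start new block.
2015-11-06 through 2015-11-13 overlaps/touches 2015-11-03 through 2015-11-18 → extend to 2015-11-03 through 2015-11-18.
2015-11-11 through 2015-11-11 overlaps/touches 2015-11-03 through 2015-11-18 → extend to 2015-11-03 through 2015-11-18.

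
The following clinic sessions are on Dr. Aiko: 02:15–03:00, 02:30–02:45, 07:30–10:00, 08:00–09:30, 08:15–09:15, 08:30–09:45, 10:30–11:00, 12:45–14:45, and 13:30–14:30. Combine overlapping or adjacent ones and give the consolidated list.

02:15–03:00, 07:30–10:00, 10:30–11:00, 12:45–14:45

02:30–02:45 overlaps/touches 02:15–03:00 → extend to 02:15–03:00.
07:30–10:00 is disjoint → start new block.
08:00–09:30 overlaps/touches 07:30–10:00 → extend to 07:30–10:00.
08:15–09:15 overlaps/touches 07:30–10:00 → extend to 07:30–10:00.
08:30–09:45 overlaps/touches 07:30–10:00 → extend to 07:30–10:00.
10:30–11:00 is disjoint → start new block.
12:45–14:45 is disjoint → start new block.
13:30–14:30 overlaps/touches 12:45–14:45 → extend to 12:45–14:45.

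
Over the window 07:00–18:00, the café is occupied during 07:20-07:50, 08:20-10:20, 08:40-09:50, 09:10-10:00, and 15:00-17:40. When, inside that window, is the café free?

The merged coverage is 07:20–07:50, 08:20–10:20, 15:00–17:40.
Uncovered inside 07:00–18:00: 07:00–07:20, 07:50–08:20, 10:20–15:00, 17:40–18:00.

07:00–07:20, 07:50–08:20, 10:20–15:00, 17:40–18:00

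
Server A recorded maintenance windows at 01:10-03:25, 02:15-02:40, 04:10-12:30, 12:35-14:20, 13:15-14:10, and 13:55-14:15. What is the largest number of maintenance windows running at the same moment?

3

Walk the sorted start/end points keeping a running depth.
The depth first hits 3 at 13:55.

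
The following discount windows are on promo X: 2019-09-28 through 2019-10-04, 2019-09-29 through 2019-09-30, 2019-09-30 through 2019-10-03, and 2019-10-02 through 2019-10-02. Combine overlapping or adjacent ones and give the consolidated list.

2019-09-29 through 2019-09-30 overlaps/touches 2019-09-28 through 2019-10-04 → extend to 2019-09-28 through 2019-10-04.
2019-09-30 through 2019-10-03 overlaps/touches 2019-09-28 through 2019-10-04 → extend to 2019-09-28 through 2019-10-04.
2019-10-02 through 2019-10-02 overlaps/touches 2019-09-28 through 2019-10-04 → extend to 2019-09-28 through 2019-10-04.

2019-09-28 through 2019-10-04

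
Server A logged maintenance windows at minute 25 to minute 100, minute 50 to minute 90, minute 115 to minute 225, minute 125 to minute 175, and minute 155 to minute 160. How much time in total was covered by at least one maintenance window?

185 minutes

Merged: minute 25 to minute 100, minute 115 to minute 225.
Lengths: 75 minutes + 110 minutes = 185 minutes.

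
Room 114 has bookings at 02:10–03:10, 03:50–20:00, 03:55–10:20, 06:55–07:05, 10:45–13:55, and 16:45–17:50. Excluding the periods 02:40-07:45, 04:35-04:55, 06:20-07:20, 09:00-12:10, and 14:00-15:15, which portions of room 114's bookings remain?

A, merged: 02:10–03:10, 03:50–20:00.
B, merged: 02:40–07:45, 09:00–12:10, 14:00–15:15.
02:10–03:10 \ B = 02:10–02:40.
03:50–20:00 \ B = 07:45–09:00, 12:10–14:00, 15:15–20:00.

02:10–02:40, 07:45–09:00, 12:10–14:00, 15:15–20:00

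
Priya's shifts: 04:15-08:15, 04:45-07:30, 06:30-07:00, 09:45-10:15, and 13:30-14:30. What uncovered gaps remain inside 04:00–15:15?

After merging, the occupied span is 04:15–08:15, 09:45–10:15, 13:30–14:30.
Gaps within 04:00–15:15: 04:00–04:15, 08:15–09:45, 10:15–13:30, 14:30–15:15.

04:00–04:15, 08:15–09:45, 10:15–13:30, 14:30–15:15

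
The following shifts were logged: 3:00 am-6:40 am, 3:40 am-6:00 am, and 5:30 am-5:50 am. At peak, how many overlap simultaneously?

3

Walk the sorted start/end points keeping a running depth.
The depth first hits 3 at 5:30 am.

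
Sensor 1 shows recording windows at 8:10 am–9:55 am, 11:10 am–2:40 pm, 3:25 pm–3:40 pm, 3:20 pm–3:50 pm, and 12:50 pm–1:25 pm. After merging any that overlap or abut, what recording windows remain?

8:10 am-9:55 am, 11:10 am-2:40 pm, 3:20 pm-3:50 pm

Sort by start: 8:10 am-9:55 am, 11:10 am-2:40 pm, 12:50 pm-1:25 pm, 3:20 pm-3:50 pm, 3:25 pm-3:40 pm.
11:10 am-2:40 pm is disjoint → start new block.
12:50 pm-1:25 pm overlaps/touches 11:10 am-2:40 pm → extend to 11:10 am-2:40 pm.
3:20 pm-3:50 pm is disjoint → start new block.
3:25 pm-3:40 pm overlaps/touches 3:20 pm-3:50 pm → extend to 3:20 pm-3:50 pm.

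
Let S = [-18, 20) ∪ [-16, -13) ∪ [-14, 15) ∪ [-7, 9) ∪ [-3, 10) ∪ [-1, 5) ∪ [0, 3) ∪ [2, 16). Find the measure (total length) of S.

38

Merged: [-18, 20).
Length: 38.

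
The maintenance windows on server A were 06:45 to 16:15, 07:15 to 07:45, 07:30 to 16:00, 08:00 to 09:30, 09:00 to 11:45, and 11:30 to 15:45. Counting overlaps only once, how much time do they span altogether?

9 h 30 min

Merged: 06:45–16:15.
Length: 9 h 30 min.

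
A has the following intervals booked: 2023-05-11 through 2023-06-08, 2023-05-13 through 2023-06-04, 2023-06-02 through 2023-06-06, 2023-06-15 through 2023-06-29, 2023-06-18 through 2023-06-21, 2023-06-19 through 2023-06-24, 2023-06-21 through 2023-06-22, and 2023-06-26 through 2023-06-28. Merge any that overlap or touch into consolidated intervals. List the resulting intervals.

2023-05-11 through 2023-06-08, 2023-06-15 through 2023-06-29

2023-05-13 through 2023-06-04 overlaps/touches 2023-05-11 through 2023-06-08 → extend to 2023-05-11 through 2023-06-08.
2023-06-02 through 2023-06-06 overlaps/touches 2023-05-11 through 2023-06-08 → extend to 2023-05-11 through 2023-06-08.
2023-06-15 through 2023-06-29 is disjoint → start new block.
2023-06-18 through 2023-06-21 overlaps/touches 2023-06-15 through 2023-06-29 → extend to 2023-06-15 through 2023-06-29.
2023-06-19 through 2023-06-24 overlaps/touches 2023-06-15 through 2023-06-29 → extend to 2023-06-15 through 2023-06-29.
2023-06-21 through 2023-06-22 overlaps/touches 2023-06-15 through 2023-06-29 → extend to 2023-06-15 through 2023-06-29.
2023-06-26 through 2023-06-28 overlaps/touches 2023-06-15 through 2023-06-29 → extend to 2023-06-15 through 2023-06-29.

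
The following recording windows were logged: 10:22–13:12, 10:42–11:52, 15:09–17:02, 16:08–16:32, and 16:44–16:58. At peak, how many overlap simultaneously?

Walk the sorted start/end points keeping a running depth.
The depth first hits 2 at 10:42.

2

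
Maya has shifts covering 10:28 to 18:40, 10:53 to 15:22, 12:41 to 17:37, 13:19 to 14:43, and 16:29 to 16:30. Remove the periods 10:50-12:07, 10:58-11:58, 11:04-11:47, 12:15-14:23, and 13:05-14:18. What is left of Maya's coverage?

Merge the first list: 10:28–18:40.
Merge the second list: 10:50–12:07, 12:15–14:23.
10:28–18:40 \ B = 10:28–10:50, 12:07–12:15, 14:23–18:40.

10:28–10:50, 12:07–12:15, 14:23–18:40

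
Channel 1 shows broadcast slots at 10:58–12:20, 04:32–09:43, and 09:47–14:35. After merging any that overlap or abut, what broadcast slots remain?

04:32–09:43, 09:47–14:35

Sort by start: 04:32–09:43, 09:47–14:35, 10:58–12:20.
09:47–14:35 is disjoint → start new block.
10:58–12:20 overlaps/touches 09:47–14:35 → extend to 09:47–14:35.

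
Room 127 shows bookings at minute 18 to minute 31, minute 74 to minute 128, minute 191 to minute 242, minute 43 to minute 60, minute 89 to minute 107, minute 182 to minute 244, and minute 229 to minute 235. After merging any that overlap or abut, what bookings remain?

minute 18 to minute 31, minute 43 to minute 60, minute 74 to minute 128, minute 182 to minute 244

Sort by start: minute 18 to minute 31, minute 43 to minute 60, minute 74 to minute 128, minute 89 to minute 107, minute 182 to minute 244, minute 191 to minute 242, minute 229 to minute 235.
minute 43 to minute 60 is disjoint → start new block.
minute 74 to minute 128 is disjoint → start new block.
minute 89 to minute 107 overlaps/touches minute 74 to minute 128 → extend to minute 74 to minute 128.
minute 182 to minute 244 is disjoint → start new block.
minute 191 to minute 242 overlaps/touches minute 182 to minute 244 → extend to minute 182 to minute 244.
minute 229 to minute 235 overlaps/touches minute 182 to minute 244 → extend to minute 182 to minute 244.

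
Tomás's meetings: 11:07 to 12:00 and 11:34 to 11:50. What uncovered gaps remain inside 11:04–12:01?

The merged coverage is 11:07–12:00.
Gaps within 11:04–12:01: 11:04–11:07, 12:00–12:01.

11:04–11:07, 12:00–12:01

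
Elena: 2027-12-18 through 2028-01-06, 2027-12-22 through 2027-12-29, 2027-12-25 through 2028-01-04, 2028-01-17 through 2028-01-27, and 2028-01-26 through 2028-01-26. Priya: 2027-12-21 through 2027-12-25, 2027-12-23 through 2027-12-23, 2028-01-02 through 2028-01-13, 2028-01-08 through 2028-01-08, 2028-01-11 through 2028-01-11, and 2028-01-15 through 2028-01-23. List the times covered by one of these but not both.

2027-12-18 through 2027-12-20, 2027-12-26 through 2028-01-01, 2028-01-07 through 2028-01-13, 2028-01-15 through 2028-01-16, 2028-01-24 through 2028-01-27

A, merged: 2027-12-18 through 2028-01-06, 2028-01-17 through 2028-01-27.
B, merged: 2027-12-21 through 2027-12-25, 2028-01-02 through 2028-01-13, 2028-01-15 through 2028-01-23.
A \ B = 2027-12-18 through 2027-12-20, 2027-12-26 through 2028-01-01, 2028-01-24 through 2028-01-27.
B \ A = 2028-01-07 through 2028-01-13, 2028-01-15 through 2028-01-16.
Union of the two gives the symmetric difference.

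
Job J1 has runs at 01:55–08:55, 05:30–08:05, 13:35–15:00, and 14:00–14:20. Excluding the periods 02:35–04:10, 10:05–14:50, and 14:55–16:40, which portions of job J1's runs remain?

First set merges to 01:55–08:55, 13:35–15:00.
01:55–08:55 with B removed leaves 01:55–02:35, 04:10–08:55.
13:35–15:00 with B removed leaves 14:50–14:55.

01:55–02:35, 04:10–08:55, 14:50–14:55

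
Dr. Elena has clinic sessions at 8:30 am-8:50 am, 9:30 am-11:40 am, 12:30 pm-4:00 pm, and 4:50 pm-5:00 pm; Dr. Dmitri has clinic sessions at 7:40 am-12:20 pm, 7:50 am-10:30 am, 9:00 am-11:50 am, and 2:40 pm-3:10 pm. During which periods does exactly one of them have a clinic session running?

7:40 am-8:30 am, 8:50 am-9:30 am, 11:40 am-12:20 pm, 12:30 pm-2:40 pm, 3:10 pm-4:00 pm, 4:50 pm-5:00 pm

B, merged: 7:40 am-12:20 pm, 2:40 pm-3:10 pm.
A \ B = 12:30 pm-2:40 pm, 3:10 pm-4:00 pm, 4:50 pm-5:00 pm.
B \ A = 7:40 am-8:30 am, 8:50 am-9:30 am, 11:40 am-12:20 pm.
Union of the two gives the symmetric difference.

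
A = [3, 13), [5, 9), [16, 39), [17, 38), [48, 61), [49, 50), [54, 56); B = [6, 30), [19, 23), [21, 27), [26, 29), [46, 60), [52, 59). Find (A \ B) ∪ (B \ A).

Merge the first list: [3, 13), [16, 39), [48, 61).
Merge the second list: [6, 30), [46, 60).
A \ B = [3, 6), [30, 39), [60, 61).
B \ A = [13, 16), [46, 48).
Union of the two gives the symmetric difference.

[3, 6) ∪ [13, 16) ∪ [30, 39) ∪ [46, 48) ∪ [60, 61)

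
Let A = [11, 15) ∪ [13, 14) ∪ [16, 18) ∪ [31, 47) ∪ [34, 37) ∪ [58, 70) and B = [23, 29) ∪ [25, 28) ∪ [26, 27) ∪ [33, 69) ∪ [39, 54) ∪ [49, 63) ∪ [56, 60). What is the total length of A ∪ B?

First set merges to [11, 15), [16, 18), [31, 47), [58, 70).
Second set merges to [23, 29), [33, 69).
A ∪ B = [11, 15), [16, 18), [23, 29), [31, 70).
Total: 4 + 2 + 6 + 39 = 51.

51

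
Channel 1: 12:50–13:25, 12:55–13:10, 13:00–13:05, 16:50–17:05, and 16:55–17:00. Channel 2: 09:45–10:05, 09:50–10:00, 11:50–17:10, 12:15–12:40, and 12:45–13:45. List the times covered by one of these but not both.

Merge the first list: 12:50-13:25, 16:50-17:05.
Merge the second list: 09:45-10:05, 11:50-17:10.
A but not B: none.
B but not A: 09:45-10:05, 11:50-12:50, 13:25-16:50, 17:05-17:10.
Combining gives A △ B.

09:45-10:05, 11:50-12:50, 13:25-16:50, 17:05-17:10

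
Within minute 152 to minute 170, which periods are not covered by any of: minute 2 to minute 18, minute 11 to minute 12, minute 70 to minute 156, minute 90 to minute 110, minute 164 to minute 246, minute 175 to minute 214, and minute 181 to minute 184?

minute 156 to minute 164

After merging, the occupied span is minute 2 to minute 18, minute 70 to minute 156, minute 164 to minute 246.
Complement within minute 152 to minute 170: minute 156 to minute 164.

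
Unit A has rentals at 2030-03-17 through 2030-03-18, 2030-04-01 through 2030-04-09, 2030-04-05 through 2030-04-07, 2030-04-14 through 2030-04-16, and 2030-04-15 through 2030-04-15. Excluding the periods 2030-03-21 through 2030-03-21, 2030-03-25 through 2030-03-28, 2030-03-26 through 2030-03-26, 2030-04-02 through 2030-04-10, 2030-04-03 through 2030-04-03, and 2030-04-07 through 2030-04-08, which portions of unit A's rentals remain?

First set merges to 2030-03-17 through 2030-03-18, 2030-04-01 through 2030-04-09, 2030-04-14 through 2030-04-16.
Second set merges to 2030-03-21 through 2030-03-21, 2030-03-25 through 2030-03-28, 2030-04-02 through 2030-04-10.
2030-03-17 through 2030-03-18: nothing removed.
2030-04-01 through 2030-04-09 \ B = 2030-04-01 through 2030-04-01.
2030-04-14 through 2030-04-16: nothing removed.

2030-03-17 through 2030-03-18, 2030-04-01 through 2030-04-01, 2030-04-14 through 2030-04-16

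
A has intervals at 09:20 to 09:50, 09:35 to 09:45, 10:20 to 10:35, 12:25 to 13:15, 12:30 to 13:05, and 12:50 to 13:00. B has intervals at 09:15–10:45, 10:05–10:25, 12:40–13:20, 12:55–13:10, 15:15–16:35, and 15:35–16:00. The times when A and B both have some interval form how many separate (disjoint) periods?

3

Merge the first list: 09:20–09:50, 10:20–10:35, 12:25–13:15.
Merge the second list: 09:15–10:45, 12:40–13:20, 15:15–16:35.
A ∩ B = 09:20–09:50, 10:20–10:35, 12:40–13:15.
That is 3 disjoint pieces.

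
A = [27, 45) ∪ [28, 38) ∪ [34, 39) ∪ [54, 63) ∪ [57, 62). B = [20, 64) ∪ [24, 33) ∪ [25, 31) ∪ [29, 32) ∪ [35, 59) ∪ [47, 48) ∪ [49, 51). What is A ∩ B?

A, merged: [27, 45), [54, 63).
B, merged: [20, 64).
[27, 45) overlaps B on [27, 45).
[54, 63) overlaps B on [54, 63).

[27, 45) ∪ [54, 63)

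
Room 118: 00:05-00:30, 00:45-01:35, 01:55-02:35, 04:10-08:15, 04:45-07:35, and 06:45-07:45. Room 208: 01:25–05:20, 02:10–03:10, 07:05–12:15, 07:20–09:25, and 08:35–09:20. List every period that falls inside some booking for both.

01:25–01:35, 01:55–02:35, 04:10–05:20, 07:05–08:15

A, merged: 00:05–00:30, 00:45–01:35, 01:55–02:35, 04:10–08:15.
B, merged: 01:25–05:20, 07:05–12:15.
00:05–00:30 falls entirely outside B.
00:45–01:35 overlaps B on 01:25–01:35.
01:55–02:35 overlaps B on 01:55–02:35.
04:10–08:15 overlaps B on 04:10–05:20, 07:05–08:15.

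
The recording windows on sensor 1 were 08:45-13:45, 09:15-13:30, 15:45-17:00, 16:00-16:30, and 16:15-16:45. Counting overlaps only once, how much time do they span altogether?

Merged: 08:45–13:45, 15:45–17:00.
Lengths: 5 h + 1 h 15 min = 6 h 15 min.

6 h 15 min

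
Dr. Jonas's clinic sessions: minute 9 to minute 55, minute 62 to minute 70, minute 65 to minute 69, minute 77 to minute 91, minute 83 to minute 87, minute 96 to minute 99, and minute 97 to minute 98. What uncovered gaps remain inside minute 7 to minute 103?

minute 7 to minute 9, minute 55 to minute 62, minute 70 to minute 77, minute 91 to minute 96, minute 99 to minute 103

After merging, the occupied span is minute 9 to minute 55, minute 62 to minute 70, minute 77 to minute 91, minute 96 to minute 99.
Gaps within minute 7 to minute 103: minute 7 to minute 9, minute 55 to minute 62, minute 70 to minute 77, minute 91 to minute 96, minute 99 to minute 103.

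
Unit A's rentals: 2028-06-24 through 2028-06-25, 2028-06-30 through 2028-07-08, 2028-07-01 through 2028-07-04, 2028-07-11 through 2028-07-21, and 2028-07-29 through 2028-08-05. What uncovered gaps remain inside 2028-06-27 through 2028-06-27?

Covered (merged): 2028-06-24 through 2028-06-25, 2028-06-30 through 2028-07-08, 2028-07-11 through 2028-07-21, 2028-07-29 through 2028-08-05.
Uncovered inside 2028-06-27 through 2028-06-27: 2028-06-27 through 2028-06-27.

2028-06-27 through 2028-06-27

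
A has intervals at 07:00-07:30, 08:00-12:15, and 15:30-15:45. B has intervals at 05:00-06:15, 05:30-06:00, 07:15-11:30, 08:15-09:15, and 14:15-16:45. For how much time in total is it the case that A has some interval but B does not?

B, merged: 05:00–06:15, 07:15–11:30, 14:15–16:45.
A \ B = 07:00–07:15, 11:30–12:15.
Total: 15 min + 45 min = 1 h.

1 h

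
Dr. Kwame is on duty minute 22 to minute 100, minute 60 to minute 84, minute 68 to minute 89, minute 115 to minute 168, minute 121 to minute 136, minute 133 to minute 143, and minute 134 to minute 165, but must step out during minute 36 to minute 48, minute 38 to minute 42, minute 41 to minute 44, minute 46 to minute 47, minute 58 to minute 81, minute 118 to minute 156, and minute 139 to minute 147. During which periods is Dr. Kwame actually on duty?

First set merges to minute 22 to minute 100, minute 115 to minute 168.
Second set merges to minute 36 to minute 48, minute 58 to minute 81, minute 118 to minute 156.
minute 22 to minute 100 with B removed leaves minute 22 to minute 36, minute 48 to minute 58, minute 81 to minute 100.
minute 115 to minute 168 with B removed leaves minute 115 to minute 118, minute 156 to minute 168.

minute 22 to minute 36, minute 48 to minute 58, minute 81 to minute 100, minute 115 to minute 118, minute 156 to minute 168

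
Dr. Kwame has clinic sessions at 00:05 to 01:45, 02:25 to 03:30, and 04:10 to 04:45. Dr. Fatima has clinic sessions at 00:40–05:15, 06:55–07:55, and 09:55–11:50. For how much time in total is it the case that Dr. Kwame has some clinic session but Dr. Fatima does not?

35 min

A \ B = 00:05–00:40.
Total: 35 min.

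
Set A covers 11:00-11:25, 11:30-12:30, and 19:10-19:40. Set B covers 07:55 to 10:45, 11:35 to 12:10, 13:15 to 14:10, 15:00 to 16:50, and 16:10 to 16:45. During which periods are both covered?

11:35–12:10

B, merged: 07:55–10:45, 11:35–12:10, 13:15–14:10, 15:00–16:50.
11:00–11:25: no overlap with the second set.
11:30–12:30 meets the second set on 11:35–12:10.
19:10–19:40: no overlap with the second set.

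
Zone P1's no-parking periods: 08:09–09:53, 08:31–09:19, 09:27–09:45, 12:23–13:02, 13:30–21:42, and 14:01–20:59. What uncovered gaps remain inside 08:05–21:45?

After merging, the occupied span is 08:09–09:53, 12:23–13:02, 13:30–21:42.
Complement within 08:05–21:45: 08:05–08:09, 09:53–12:23, 13:02–13:30, 21:42–21:45.

08:05–08:09, 09:53–12:23, 13:02–13:30, 21:42–21:45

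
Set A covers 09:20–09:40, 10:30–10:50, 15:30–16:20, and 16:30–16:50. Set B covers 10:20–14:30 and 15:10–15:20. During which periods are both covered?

09:20–09:40 falls entirely outside B.
10:30–10:50 overlaps B on 10:30–10:50.
15:30–16:20 falls entirely outside B.
16:30–16:50 falls entirely outside B.

10:30–10:50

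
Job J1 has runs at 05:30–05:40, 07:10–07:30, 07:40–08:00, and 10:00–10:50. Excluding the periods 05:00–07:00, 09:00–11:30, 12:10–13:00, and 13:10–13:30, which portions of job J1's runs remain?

07:10–07:30, 07:40–08:00

05:30–05:40: entirely removed.
07:10–07:30: nothing removed.
07:40–08:00: nothing removed.
10:00–10:50: entirely removed.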